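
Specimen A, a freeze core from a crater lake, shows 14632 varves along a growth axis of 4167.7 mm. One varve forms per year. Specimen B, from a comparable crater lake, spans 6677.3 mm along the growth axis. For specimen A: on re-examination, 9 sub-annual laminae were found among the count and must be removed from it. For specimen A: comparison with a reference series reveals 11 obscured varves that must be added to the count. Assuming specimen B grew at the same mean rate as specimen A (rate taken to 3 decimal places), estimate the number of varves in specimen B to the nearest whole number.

Specimen A: true varve count = 14632 − 9 + 11 = 14634.
A: Extension rate ≈ 4167.7 / 14634 = 0.285 mm per year.
Specimen B: 6677.3 mm / 0.285 mm per year = 23429.12 years ≈ 23429 varves.

23429 varves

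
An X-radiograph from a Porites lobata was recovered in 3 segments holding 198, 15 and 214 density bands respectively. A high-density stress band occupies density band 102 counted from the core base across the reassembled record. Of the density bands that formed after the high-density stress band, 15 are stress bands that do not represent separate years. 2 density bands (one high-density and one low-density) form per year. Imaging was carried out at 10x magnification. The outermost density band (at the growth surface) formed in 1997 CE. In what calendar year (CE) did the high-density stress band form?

Total density bands = 198 + 15 + 214 = 427.
Between density band 102 and the growth surface there are 427 − 102 = 325 density bands.
Excluding 15 false density bands: 325 − 15 = 310.
Dividing by 2 density bands per year: 310 / 2 = 155 years.
Counting back 155 years from 1997 CE places the high-density stress band in 1997 − 155 = 1842 CE.

1842 CE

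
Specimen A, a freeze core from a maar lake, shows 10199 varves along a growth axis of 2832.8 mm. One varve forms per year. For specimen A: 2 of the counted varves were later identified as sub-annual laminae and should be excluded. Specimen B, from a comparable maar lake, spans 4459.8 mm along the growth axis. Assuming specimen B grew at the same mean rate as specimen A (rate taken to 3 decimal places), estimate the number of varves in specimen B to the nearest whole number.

Specimen A: correcting the raw count gives 10199 − 2 = 10197 true varves.
A: Extension rate ≈ 2832.8 / 10197 = 0.278 mm per year.
Specimen B: 4459.8 mm / 0.278 mm per year = 16042.45 years ≈ 16042 varves.

16042 varves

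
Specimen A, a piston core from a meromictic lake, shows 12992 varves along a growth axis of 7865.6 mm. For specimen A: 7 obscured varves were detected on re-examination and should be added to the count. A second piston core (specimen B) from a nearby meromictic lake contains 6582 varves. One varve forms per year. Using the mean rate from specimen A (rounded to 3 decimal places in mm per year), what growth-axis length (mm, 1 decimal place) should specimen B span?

3982.1 mm

Specimen A: true varve count = 12992 + 7 = 12999.
A: 7865.6 mm over 12999 years gives 7865.6 / 12999 ≈ 0.605 mm/yr.
For B, 0.605 mm/year × 6582 years = 3982.1 mm.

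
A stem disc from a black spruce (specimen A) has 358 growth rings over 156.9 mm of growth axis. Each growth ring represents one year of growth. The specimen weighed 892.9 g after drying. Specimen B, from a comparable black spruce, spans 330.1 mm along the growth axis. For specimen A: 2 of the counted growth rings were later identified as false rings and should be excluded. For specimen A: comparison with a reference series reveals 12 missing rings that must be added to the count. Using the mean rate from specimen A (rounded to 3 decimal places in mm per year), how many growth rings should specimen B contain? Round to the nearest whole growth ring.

775 growth rings

Specimen A: true growth ring count = 358 − 2 + 12 = 368.
A: 156.9 mm over 368 years gives 156.9 / 368 ≈ 0.426 mm per year.
B spans 330.1 / 0.426 = 774.88 years ≈ 775 growth rings.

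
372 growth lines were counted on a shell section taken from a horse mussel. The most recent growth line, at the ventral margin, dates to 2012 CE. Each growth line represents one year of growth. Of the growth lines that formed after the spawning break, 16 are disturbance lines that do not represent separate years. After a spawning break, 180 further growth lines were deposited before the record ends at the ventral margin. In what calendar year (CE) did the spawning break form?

1848 CE

180 growth lines formed after the spawning break.
Removing the 16 false growth lines leaves 180 − 16 = 164 true growth lines beyond the spawning break.
2012 − 164 = 1848 CE.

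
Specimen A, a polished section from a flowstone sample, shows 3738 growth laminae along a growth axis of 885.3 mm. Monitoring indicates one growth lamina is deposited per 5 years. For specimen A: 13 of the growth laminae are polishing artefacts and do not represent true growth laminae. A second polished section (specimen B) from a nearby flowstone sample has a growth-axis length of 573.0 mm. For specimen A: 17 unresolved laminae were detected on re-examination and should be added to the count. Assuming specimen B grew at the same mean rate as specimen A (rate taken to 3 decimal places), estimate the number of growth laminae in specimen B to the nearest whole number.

Specimen A: true growth lamina count = 3738 − 13 + 17 = 3742.
Specimen A: 3742 growth laminae at 5 years each span 3742 × 5 = 18710 years.
A: 885.3 mm over 18710 years gives 885.3 / 18710 ≈ 0.047 mm per year.
Specimen B: 573.0 mm / 0.047 mm per year = 12191.49 years; at 5 years per growth lamina that is 12191.49 / 5 ≈ 2438 growth laminae.

2438 growth laminae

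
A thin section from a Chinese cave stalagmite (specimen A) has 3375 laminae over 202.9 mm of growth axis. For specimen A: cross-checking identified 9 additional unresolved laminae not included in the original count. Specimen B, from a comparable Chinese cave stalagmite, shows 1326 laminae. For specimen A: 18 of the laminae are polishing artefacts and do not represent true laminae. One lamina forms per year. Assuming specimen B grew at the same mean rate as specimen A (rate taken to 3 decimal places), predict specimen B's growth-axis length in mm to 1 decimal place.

79.6 mm

Specimen A: after corrections the count is 3375 − 18 + 9 = 3366 laminae.
A: Mean rate = 202.9 mm / 3366 years ≈ 0.060 mm per year.
Length of B = 0.060 × 1326 = 79.6 mm.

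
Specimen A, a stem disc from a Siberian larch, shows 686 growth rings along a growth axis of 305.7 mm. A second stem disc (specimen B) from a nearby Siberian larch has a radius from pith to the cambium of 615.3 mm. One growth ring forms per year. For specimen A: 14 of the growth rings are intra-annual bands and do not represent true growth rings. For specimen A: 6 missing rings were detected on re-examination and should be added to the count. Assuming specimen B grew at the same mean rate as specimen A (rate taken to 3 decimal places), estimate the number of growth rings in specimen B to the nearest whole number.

Specimen A: true growth ring count = 686 − 14 + 6 = 678.
A: 305.7 mm over 678 years gives 305.7 / 678 ≈ 0.451 mm per year.
For B, 615.3 / 0.451 = 1364.30 years ≈ 1364 growth rings.

1364 growth rings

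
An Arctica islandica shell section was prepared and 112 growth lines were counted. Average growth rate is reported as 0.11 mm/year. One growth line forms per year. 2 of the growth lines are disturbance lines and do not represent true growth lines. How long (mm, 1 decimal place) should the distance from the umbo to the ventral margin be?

Adjusted count: 112 − 2 = 110 growth lines.
110 years at 0.11 mm/year gives 0.11 × 110 = 12.1 mm.

12.1 mm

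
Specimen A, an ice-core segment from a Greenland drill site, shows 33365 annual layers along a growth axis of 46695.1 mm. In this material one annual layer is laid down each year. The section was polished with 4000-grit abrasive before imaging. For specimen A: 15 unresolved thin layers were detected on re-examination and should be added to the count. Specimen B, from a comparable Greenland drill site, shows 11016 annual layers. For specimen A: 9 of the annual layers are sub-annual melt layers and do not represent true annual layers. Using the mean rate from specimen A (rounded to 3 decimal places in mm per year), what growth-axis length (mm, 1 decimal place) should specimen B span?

Specimen A: after corrections the count is 33365 − 9 + 15 = 33371 annual layers.
A: Mean rate = 46695.1 mm / 33371 years ≈ 1.399 mm/yr.
B's length ≈ 1.399 × 11016 = 15411.4 mm.

15411.4 mm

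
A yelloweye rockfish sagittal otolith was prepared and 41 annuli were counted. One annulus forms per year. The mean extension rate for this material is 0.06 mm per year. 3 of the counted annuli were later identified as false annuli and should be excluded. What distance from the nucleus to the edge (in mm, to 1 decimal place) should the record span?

After corrections the count is 41 − 3 = 38 annuli.
Predicted length = 0.06 mm/year × 38 years = 2.3 mm.

2.3 mm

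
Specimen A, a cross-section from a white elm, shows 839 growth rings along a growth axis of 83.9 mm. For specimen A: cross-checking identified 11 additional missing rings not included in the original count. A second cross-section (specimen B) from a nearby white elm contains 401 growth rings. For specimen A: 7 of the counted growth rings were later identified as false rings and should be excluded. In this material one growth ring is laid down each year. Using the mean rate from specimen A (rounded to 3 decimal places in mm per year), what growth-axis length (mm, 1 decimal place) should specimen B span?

Specimen A: correcting the raw count gives 839 − 7 + 11 = 843 true growth rings.
A: Mean rate = 83.9 mm / 843 years ≈ 0.100 mm/yr.
B's length ≈ 0.100 × 401 = 40.1 mm.

40.1 mm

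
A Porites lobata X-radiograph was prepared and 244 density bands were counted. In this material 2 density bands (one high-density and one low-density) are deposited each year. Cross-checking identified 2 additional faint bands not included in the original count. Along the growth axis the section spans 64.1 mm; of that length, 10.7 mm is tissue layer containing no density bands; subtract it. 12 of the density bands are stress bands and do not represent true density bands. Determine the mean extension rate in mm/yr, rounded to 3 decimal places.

Correcting the raw count gives 244 − 12 + 2 = 234 true density bands.
With 2 density bands per year, 234 / 2 = 117 years.
Removing the 10.7 mm offcut leaves 64.1 − 10.7 = 53.4 mm.
53.4 mm over 117 years gives 53.4 / 117 ≈ 0.456 mm/yr.

0.456 mm/yr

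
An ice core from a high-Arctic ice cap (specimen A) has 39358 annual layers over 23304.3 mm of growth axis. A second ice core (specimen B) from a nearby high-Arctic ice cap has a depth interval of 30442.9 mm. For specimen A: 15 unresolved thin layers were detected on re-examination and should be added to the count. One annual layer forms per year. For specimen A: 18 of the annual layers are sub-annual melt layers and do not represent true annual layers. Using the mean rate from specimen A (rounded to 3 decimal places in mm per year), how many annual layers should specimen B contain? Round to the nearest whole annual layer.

51424 annual layers

Specimen A: adjusted count: 39358 − 18 + 15 = 39355 annual layers.
A: Extension rate ≈ 23304.3 / 39355 = 0.592 mm/yr.
For B, 30442.9 / 0.592 = 51423.82 years ≈ 51424 annual layers.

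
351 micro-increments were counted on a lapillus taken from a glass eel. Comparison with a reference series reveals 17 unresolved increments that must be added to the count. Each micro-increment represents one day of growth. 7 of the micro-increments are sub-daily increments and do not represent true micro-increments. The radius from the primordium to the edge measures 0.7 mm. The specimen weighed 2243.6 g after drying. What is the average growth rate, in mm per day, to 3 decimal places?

Adjusted count: 351 − 7 + 17 = 361 micro-increments.
Extension rate ≈ 0.7 / 361 = 0.002 mm per day.

0.002 mm per day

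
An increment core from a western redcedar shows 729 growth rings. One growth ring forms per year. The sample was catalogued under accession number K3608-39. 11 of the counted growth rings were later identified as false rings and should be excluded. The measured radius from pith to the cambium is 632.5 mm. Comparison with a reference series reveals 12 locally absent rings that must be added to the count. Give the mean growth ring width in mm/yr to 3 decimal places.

Adjusted count: 729 − 11 + 12 = 730 growth rings.
Mean rate = 632.5 mm / 730 years ≈ 0.866 mm/yr.

0.866 mm/yr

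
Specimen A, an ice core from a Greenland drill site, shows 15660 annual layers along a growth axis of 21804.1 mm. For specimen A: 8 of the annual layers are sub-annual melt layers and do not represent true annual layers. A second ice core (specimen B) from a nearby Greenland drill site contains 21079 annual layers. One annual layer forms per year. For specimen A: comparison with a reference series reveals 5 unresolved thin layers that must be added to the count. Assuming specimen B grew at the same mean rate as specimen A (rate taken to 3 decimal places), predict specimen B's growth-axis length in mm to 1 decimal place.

29363.0 mm

Specimen A: after corrections the count is 15660 − 8 + 5 = 15657 annual layers.
A: Extension rate ≈ 21804.1 / 15657 = 1.393 mm per year.
For B, 1.393 mm/year × 21079 years = 29363.0 mm.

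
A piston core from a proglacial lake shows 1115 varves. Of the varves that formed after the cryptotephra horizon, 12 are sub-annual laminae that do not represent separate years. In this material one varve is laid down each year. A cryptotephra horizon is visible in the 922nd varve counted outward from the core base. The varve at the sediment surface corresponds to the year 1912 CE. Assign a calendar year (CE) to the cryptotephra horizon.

1731 CE

Between varve 922 and the sediment surface there are 1115 − 922 = 193 varves.
Excluding 12 false varves: 193 − 12 = 181.
Counting back 181 years from 1912 CE places the cryptotephra horizon in 1912 − 181 = 1731 CE.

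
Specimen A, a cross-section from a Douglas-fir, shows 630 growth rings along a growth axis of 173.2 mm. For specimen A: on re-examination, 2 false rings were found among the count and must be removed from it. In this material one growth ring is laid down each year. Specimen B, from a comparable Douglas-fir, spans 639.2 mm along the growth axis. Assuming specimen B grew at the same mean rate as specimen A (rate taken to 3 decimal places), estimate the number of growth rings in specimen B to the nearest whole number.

2316 growth rings

Specimen A: true growth ring count = 630 − 2 = 628.
A: Mean rate = 173.2 mm / 628 years ≈ 0.276 mm per year.
B spans 639.2 / 0.276 = 2315.94 years ≈ 2316 growth rings.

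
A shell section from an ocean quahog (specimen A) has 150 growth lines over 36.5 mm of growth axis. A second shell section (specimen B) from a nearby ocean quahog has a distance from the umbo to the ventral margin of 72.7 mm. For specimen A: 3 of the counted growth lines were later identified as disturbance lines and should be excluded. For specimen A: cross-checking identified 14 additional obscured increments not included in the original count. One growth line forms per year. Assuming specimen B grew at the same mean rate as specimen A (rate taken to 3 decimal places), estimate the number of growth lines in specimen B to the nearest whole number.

Specimen A: correcting the raw count gives 150 − 3 + 14 = 161 true growth lines.
A: Extension rate ≈ 36.5 / 161 = 0.227 mm/year.
For B, 72.7 / 0.227 = 320.26 years ≈ 320 growth lines.

320 growth lines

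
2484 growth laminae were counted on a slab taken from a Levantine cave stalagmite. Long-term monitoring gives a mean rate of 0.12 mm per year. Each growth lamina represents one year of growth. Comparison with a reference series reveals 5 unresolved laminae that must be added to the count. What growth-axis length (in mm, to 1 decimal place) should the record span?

298.7 mm

Correcting the raw count gives 2484 + 5 = 2489 true growth laminae.
2489 years at 0.12 mm/year gives 0.12 × 2489 = 298.7 mm.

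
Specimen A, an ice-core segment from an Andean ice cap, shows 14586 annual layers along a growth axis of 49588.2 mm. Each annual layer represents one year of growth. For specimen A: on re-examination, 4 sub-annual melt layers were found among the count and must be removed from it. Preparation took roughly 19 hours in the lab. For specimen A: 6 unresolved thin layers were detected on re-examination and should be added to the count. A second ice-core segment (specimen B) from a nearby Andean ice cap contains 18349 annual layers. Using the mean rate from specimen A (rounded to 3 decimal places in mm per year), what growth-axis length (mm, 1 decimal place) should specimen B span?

Specimen A: adjusted count: 14586 − 4 + 6 = 14588 annual layers.
A: Mean rate = 49588.2 mm / 14588 years ≈ 3.399 mm per year.
B's length ≈ 3.399 × 18349 = 62368.3 mm.

62368.3 mm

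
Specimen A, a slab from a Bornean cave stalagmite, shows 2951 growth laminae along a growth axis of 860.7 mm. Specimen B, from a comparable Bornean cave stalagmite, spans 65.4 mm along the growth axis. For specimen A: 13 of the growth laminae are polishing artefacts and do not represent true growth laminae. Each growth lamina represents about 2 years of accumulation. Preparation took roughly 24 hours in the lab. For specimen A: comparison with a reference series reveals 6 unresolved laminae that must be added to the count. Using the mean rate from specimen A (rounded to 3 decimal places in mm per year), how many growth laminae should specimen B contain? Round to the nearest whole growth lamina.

224 growth laminae

Specimen A: correcting the raw count gives 2951 − 13 + 6 = 2944 true growth laminae.
Specimen A: at 2 years per growth lamina, 2944 × 2 = 5888 years.
A: 860.7 mm over 5888 years gives 860.7 / 5888 ≈ 0.146 mm/year.
For B, 65.4 / 0.146 = 447.95 years; at 2 years per growth lamina that is 447.95 / 2 ≈ 224 growth laminae.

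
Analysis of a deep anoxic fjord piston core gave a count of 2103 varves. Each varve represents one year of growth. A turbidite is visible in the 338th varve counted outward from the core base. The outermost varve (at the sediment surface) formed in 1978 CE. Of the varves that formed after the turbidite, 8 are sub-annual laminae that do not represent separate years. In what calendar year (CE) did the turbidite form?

2103 − 338 = 1765 varves lie beyond the turbidite toward the sediment surface.
Removing the 8 false varves leaves 1765 − 8 = 1757 true varves beyond the turbidite.
1978 − 1757 = 221 CE.

221 CE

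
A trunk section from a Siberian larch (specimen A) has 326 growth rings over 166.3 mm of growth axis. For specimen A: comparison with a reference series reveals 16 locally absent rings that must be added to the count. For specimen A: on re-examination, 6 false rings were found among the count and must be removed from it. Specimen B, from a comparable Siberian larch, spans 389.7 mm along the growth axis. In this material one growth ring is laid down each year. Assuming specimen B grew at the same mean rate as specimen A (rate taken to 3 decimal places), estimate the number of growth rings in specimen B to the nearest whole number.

Specimen A: adjusted count: 326 − 6 + 16 = 336 growth rings.
A: Extension rate ≈ 166.3 / 336 = 0.495 mm/year.
B spans 389.7 / 0.495 = 787.27 years ≈ 787 growth rings.

787 growth rings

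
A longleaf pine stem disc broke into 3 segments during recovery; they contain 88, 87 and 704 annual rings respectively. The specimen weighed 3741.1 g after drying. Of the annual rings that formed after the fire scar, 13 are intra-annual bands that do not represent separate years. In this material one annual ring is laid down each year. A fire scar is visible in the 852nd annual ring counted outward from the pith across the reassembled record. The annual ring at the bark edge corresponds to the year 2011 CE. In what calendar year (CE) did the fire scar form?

Total annual rings = 88 + 87 + 704 = 879.
Between annual ring 852 and the bark edge there are 879 − 852 = 27 annual rings.
Removing the 13 false annual rings leaves 27 − 13 = 14 true annual rings beyond the fire scar.
2011 − 14 = 1997 CE.

1997 CE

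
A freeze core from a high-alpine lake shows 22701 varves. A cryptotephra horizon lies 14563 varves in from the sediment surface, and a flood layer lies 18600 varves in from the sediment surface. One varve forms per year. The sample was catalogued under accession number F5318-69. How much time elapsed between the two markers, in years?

18600 − 14563 = 4037 varves lie between the two events.
That is 4037 years at one varve per year.

4037 yr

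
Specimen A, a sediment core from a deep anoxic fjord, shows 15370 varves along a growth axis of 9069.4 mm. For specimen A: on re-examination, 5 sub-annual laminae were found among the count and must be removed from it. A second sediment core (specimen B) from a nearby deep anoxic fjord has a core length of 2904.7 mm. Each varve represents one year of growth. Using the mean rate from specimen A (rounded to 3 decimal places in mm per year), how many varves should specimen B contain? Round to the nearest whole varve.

4923 varves

Specimen A: true varve count = 15370 − 5 = 15365.
A: Extension rate ≈ 9069.4 / 15365 = 0.590 mm/year.
For B, 2904.7 / 0.590 = 4923.22 years ≈ 4923 varves.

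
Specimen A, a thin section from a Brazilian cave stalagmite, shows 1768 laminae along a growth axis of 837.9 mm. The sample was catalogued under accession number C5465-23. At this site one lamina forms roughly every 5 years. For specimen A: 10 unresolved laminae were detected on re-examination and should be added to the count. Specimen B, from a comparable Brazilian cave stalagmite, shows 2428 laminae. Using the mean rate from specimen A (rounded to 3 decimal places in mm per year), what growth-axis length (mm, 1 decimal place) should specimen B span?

1141.2 mm

Specimen A: true lamina count = 1768 + 10 = 1778.
Specimen A: at 5 years per lamina, 1778 × 5 = 8890 years.
A: 837.9 mm over 8890 years gives 837.9 / 8890 ≈ 0.094 mm/year.
Specimen B: 2428 laminae at 5 years each span 2428 × 5 = 12140 years. B's length ≈ 0.094 × 12140 = 1141.2 mm.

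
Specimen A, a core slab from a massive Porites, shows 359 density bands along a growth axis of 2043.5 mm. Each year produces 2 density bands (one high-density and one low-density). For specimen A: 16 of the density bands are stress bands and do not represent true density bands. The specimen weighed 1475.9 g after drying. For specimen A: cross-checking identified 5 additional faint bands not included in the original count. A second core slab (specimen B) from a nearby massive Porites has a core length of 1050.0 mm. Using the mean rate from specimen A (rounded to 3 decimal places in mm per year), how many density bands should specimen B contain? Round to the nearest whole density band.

179 density bands

Specimen A: correcting the raw count gives 359 − 16 + 5 = 348 true density bands.
Specimen A: dividing by 2 density bands per year: 348 / 2 = 174 years.
A: Mean rate = 2043.5 mm / 174 years ≈ 11.744 mm per year.
B spans 1050.0 / 11.744 = 89.41 years; at 2 density bands per year that is 89.41 × 2 ≈ 179 density bands.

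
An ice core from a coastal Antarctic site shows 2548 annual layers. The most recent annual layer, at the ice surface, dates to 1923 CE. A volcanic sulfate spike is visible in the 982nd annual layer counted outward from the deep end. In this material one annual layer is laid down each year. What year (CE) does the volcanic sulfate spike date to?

357 CE

2548 − 982 = 1566 annual layers lie beyond the volcanic sulfate spike toward the ice surface.
Counting back 1566 years from 1923 CE places the volcanic sulfate spike in 1923 − 1566 = 357 CE.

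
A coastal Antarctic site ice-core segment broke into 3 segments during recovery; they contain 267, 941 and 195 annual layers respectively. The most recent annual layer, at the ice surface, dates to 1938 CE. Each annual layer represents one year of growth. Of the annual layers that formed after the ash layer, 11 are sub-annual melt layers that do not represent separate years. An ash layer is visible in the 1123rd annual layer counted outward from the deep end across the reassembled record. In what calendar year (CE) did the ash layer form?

Total annual layers = 267 + 941 + 195 = 1403.
The ash layer sits at annual layer 1123 from the deep end, so 1403 − 1123 = 280 annual layers formed after it.
Removing the 11 false annual layers leaves 280 − 11 = 269 true annual layers beyond the ash layer.
The annual layer at the ice surface is 1938 CE, so the ash layer dates to 1938 − 269 = 1669 CE.

1669 CE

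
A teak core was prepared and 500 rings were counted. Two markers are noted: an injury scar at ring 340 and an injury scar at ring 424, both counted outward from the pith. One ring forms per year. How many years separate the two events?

84 yr

Separation: 424 − 340 = 84 rings.
That is 84 years at one ring per year.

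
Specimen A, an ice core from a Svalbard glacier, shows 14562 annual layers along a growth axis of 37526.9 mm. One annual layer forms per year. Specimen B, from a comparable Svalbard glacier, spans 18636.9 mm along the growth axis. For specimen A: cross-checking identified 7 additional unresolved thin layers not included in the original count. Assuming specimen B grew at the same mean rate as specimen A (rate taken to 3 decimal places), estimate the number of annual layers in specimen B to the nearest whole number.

Specimen A: correcting the raw count gives 14562 + 7 = 14569 true annual layers.
A: Extension rate ≈ 37526.9 / 14569 = 2.576 mm per year.
Specimen B: 18636.9 mm / 2.576 mm per year = 7234.82 years ≈ 7235 annual layers.

7235 annual layers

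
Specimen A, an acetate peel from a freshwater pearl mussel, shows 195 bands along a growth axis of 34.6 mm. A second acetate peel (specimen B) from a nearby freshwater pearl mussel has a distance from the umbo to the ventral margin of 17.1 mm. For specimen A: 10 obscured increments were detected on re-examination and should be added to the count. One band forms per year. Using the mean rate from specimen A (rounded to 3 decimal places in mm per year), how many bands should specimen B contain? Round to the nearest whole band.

101 bands

Specimen A: adjusted count: 195 + 10 = 205 bands.
A: Mean rate = 34.6 mm / 205 years ≈ 0.169 mm per year.
Specimen B: 17.1 mm / 0.169 mm per year = 101.18 years ≈ 101 bands.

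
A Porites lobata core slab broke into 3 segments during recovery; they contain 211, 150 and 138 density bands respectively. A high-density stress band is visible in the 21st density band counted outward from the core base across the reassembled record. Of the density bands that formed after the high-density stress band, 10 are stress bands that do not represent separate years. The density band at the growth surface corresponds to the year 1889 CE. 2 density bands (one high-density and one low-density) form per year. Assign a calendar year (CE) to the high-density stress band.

1655 CE

Total density bands = 211 + 150 + 138 = 499.
499 − 21 = 478 density bands lie beyond the high-density stress band toward the growth surface.
Removing the 10 false density bands leaves 478 − 10 = 468 true density bands beyond the high-density stress band.
Dividing by 2 density bands per year: 468 / 2 = 234 years.
1889 − 234 = 1655 CE.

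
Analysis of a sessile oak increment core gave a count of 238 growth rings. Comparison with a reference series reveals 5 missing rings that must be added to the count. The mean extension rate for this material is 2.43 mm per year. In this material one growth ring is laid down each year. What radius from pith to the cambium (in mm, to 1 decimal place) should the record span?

True growth ring count = 238 + 5 = 243.
Length ≈ 2.43 × 243 = 590.5 mm.

590.5 mm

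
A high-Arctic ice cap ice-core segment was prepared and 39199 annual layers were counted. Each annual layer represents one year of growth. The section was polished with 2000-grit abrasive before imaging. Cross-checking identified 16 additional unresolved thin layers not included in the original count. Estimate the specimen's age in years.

Adjusted count: 39199 + 16 = 39215 annual layers.
One annual layer per year makes the duration 39215 years.

39215 years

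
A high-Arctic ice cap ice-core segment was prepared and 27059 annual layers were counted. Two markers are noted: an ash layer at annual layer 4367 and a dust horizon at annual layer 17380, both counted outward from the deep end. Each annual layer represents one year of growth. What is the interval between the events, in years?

17380 − 4367 = 13013 annual layers lie between the two events.
At one annual layer per year, 13013 years elapsed between them.

13013 years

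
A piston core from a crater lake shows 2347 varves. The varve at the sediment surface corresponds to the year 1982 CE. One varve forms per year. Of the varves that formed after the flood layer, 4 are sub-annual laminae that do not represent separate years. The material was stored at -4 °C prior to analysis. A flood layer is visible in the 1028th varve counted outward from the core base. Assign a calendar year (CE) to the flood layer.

667 CE

Between varve 1028 and the sediment surface there are 2347 − 1028 = 1319 varves.
Excluding 4 false varves: 1319 − 4 = 1315.
Counting back 1315 years from 1982 CE places the flood layer in 1982 − 1315 = 667 CE.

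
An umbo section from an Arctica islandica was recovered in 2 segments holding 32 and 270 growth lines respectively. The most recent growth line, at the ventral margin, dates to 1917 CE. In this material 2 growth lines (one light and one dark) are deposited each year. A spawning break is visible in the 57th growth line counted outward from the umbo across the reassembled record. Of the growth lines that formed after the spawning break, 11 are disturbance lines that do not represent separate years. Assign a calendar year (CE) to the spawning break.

Total growth lines = 32 + 270 = 302.
Between growth line 57 and the ventral margin there are 302 − 57 = 245 growth lines.
Excluding 11 false growth lines: 245 − 11 = 234.
Dividing by 2 growth lines per year: 234 / 2 = 117 years.
1917 − 117 = 1800 CE.

1800 CE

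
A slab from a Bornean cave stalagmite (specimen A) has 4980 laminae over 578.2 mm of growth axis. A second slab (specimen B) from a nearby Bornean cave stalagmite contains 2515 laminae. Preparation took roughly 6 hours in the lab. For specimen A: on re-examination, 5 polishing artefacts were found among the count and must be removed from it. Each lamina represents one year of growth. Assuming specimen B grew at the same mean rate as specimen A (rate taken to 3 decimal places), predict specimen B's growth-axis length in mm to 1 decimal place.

Specimen A: adjusted count: 4980 − 5 = 4975 laminae.
A: Mean rate = 578.2 mm / 4975 years ≈ 0.116 mm/yr.
B's length ≈ 0.116 × 2515 = 291.7 mm.

291.7 mm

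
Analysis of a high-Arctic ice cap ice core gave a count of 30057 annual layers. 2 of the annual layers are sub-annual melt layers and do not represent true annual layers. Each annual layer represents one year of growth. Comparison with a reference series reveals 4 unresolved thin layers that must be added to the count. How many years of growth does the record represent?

30059 yr

True annual layer count = 30057 − 2 + 4 = 30059.
One annual layer per year makes the duration 30059 years.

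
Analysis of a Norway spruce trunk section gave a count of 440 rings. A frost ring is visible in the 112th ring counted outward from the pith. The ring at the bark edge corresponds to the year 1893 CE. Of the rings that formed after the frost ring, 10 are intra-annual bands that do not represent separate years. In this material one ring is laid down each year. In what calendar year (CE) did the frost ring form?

1575 CE

The frost ring sits at ring 112 from the pith, so 440 − 112 = 328 rings formed after it.
Removing the 10 false rings leaves 328 − 10 = 318 true rings beyond the frost ring.
1893 − 318 = 1575 CE.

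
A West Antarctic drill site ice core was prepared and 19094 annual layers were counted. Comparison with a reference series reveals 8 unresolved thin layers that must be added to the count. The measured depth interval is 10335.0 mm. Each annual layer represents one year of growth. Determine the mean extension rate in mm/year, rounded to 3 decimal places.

0.541 mm/year

True annual layer count = 19094 + 8 = 19102.
Extension rate ≈ 10335.0 / 19102 = 0.541 mm/year.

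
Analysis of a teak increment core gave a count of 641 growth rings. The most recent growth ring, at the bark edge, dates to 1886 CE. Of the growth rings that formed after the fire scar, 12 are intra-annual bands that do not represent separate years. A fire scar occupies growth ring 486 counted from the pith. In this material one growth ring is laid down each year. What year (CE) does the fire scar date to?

1743 CE

641 − 486 = 155 growth rings lie beyond the fire scar toward the bark edge.
155 − 12 false = 143 true growth rings after the fire scar.
The growth ring at the bark edge is 1886 CE, so the fire scar dates to 1886 − 143 = 1743 CE.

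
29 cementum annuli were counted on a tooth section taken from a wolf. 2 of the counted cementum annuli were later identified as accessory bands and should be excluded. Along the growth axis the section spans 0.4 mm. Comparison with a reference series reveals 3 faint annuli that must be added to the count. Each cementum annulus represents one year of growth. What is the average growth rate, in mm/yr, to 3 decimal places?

0.013 mm/yr

True cementum annulus count = 29 − 2 + 3 = 30.
Extension rate ≈ 0.4 / 30 = 0.013 mm/yr.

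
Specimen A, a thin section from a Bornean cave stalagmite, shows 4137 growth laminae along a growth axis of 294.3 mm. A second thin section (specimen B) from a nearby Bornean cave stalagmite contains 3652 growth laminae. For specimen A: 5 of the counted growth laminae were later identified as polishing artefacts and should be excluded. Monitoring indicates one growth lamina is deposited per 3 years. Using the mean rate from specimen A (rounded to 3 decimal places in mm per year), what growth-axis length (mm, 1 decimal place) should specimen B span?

Specimen A: true growth lamina count = 4137 − 5 = 4132.
Specimen A: multiplying by 3 years per growth lamina: 4132 × 3 = 12396 years.
A: Mean rate = 294.3 mm / 12396 years ≈ 0.024 mm per year.
Specimen B: at 3 years per growth lamina, 3652 × 3 = 10956 years. B's length ≈ 0.024 × 10956 = 262.9 mm.

262.9 mm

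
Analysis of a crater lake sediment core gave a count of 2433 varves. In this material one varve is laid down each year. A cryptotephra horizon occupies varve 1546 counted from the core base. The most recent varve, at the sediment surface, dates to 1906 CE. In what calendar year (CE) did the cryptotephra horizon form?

1019 CE

2433 − 1546 = 887 varves lie beyond the cryptotephra horizon toward the sediment surface.
Counting back 887 years from 1906 CE places the cryptotephra horizon in 1906 − 887 = 1019 CE.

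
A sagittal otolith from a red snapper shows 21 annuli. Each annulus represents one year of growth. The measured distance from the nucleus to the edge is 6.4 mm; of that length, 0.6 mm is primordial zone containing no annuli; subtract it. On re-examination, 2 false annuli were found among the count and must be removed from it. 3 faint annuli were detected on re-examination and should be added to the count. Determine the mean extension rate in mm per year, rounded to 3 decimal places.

Adjusted count: 21 − 2 + 3 = 22 annuli.
Removing the 0.6 mm offcut leaves 6.4 − 0.6 = 5.8 mm.
Mean rate = 5.8 mm / 22 years ≈ 0.264 mm per year.

0.264 mm per year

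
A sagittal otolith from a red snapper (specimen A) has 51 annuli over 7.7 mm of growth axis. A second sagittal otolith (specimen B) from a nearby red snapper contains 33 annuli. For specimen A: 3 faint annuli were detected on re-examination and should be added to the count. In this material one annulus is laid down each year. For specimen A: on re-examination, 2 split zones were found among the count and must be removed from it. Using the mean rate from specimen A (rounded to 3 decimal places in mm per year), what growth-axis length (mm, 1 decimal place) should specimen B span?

Specimen A: after corrections the count is 51 − 2 + 3 = 52 annuli.
A: 7.7 mm over 52 years gives 7.7 / 52 ≈ 0.148 mm per year.
B's length ≈ 0.148 × 33 = 4.9 mm.

4.9 mm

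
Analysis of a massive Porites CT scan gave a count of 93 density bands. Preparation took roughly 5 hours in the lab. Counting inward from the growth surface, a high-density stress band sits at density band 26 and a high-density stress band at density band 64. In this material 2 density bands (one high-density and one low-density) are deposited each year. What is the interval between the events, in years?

19 yr

The two markers are separated by 64 − 26 = 38 density bands.
38 density bands at 2 per year is 38 / 2 = 19 years.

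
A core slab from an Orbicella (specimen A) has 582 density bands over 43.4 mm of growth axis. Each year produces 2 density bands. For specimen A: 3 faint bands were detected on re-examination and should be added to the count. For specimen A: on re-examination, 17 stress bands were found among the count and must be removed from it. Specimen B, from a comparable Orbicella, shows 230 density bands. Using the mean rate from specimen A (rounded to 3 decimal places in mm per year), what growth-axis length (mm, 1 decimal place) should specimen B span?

Specimen A: true density band count = 582 − 17 + 3 = 568.
Specimen A: with 2 density bands per year, 568 / 2 = 284 years.
A: Extension rate ≈ 43.4 / 284 = 0.153 mm/yr.
Specimen B: with 2 density bands per year, 230 / 2 = 115 years. For B, 0.153 mm/year × 115 years = 17.6 mm.

17.6 mm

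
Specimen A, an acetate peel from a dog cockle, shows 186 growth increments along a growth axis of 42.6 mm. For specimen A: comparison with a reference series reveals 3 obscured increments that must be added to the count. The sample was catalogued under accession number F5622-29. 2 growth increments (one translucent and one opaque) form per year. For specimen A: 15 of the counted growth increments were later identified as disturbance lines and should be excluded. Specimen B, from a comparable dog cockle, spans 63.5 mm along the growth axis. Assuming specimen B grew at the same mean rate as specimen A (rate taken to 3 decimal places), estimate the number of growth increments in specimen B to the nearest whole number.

259 growth increments

Specimen A: adjusted count: 186 − 15 + 3 = 174 growth increments.
Specimen A: 174 growth increments at 2 per year is 174 / 2 = 87 years.
A: Mean rate = 42.6 mm / 87 years ≈ 0.490 mm/year.
Specimen B: 63.5 mm / 0.490 mm per year = 129.59 years; at 2 growth increments per year that is 129.59 × 2 ≈ 259 growth increments.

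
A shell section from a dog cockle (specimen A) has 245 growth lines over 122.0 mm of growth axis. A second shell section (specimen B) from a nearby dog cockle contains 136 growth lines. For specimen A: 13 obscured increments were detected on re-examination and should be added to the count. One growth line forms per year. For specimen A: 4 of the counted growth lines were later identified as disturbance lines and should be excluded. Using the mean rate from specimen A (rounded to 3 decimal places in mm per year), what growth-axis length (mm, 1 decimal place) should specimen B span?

65.3 mm

Specimen A: true growth line count = 245 − 4 + 13 = 254.
A: Mean rate = 122.0 mm / 254 years ≈ 0.480 mm per year.
For B, 0.480 mm/year × 136 years = 65.3 mm.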